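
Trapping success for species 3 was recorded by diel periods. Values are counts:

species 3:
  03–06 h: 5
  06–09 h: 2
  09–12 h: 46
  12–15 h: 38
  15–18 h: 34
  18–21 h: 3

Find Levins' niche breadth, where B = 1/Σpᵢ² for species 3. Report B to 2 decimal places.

Proportions for species 3 (n=128): 5/128=0.0391, 2/128=0.0156, 46/128=0.3594, 38/128=0.2969, 34/128=0.2656, 3/128=0.0234
Σpᵢ² = 0.0391² + 0.0156² + 0.3594² + 0.2969² + 0.2656² + 0.0234² = 0.001529 + 0.000243 + 0.129168 + 0.088150 + 0.070543 + 0.000548 = 0.290181
B = 1 / 0.290181 = 3.4461

3.45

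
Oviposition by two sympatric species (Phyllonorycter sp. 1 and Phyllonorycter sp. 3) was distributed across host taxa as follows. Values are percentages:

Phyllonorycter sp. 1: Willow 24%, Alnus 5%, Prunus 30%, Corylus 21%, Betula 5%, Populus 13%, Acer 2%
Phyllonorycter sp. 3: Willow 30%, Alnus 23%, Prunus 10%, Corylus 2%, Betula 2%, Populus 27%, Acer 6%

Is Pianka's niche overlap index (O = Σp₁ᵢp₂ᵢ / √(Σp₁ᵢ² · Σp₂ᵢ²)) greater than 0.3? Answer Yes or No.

Convert percentages to proportions (divide by 100).
Σ p₁ᵢp₂ᵢ = 0.0720 + 0.0115 + 0.0300 + 0.0042 + 0.0010 + 0.0351 + 0.0012 = 0.1550
Σp_1ᵢ² = 0.24² + 0.05² + 0.30² + 0.21² + 0.05² + 0.13² + 0.02² = 0.0576 + 0.0025 + 0.0900 + 0.0441 + 0.0025 + 0.0169 + 0.0004 = 0.2140
Σp_2ᵢ² = 0.30² + 0.23² + 0.10² + 0.02² + 0.02² + 0.27² + 0.06² = 0.0900 + 0.0529 + 0.0100 + 0.0004 + 0.0004 + 0.0729 + 0.0036 = 0.2302
O = 0.1550 / √(0.2140 × 0.2302) = 0.1550 / 0.22195 = 0.6984
O = 0.6984 > 0.3 → Yes.

Yes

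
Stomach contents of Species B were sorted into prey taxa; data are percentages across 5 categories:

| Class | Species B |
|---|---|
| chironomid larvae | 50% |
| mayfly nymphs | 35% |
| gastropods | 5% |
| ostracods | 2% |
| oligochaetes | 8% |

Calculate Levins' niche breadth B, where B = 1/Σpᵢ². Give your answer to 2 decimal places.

Convert percentages to proportions (divide by 100).
Σpᵢ² = 0.50² + 0.35² + 0.05² + 0.02² + 0.08² = 0.2500 + 0.1225 + 0.0025 + 0.0004 + 0.0064 = 0.3818
B = 1 / 0.3818 = 2.6192

2.62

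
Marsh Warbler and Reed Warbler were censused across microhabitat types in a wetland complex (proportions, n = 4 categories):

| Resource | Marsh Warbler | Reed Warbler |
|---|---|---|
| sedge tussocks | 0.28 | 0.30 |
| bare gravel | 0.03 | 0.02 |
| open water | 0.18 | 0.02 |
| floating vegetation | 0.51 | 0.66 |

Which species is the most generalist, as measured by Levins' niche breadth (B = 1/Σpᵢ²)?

Marsh Warbler

Σp_Marsᵢ² = 0.28² + 0.03² + 0.18² + 0.51² = 0.0784 + 0.0009 + 0.0324 + 0.2601 = 0.3718
B_Mars = 1 / 0.3718 = 2.6896
Σp_Reedᵢ² = 0.30² + 0.02² + 0.02² + 0.66² = 0.0900 + 0.0004 + 0.0004 + 0.4356 = 0.5264
B_Reed = 1 / 0.5264 = 1.8997
Highest B → broadest niche (most generalist): Marsh Warbler (B = 2.69).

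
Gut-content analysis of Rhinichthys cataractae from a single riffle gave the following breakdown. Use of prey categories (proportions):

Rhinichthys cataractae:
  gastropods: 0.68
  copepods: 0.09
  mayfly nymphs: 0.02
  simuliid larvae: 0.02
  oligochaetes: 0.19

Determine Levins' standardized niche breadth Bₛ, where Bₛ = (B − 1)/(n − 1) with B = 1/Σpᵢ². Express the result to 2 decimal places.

Σpᵢ² = 0.68² + 0.09² + 0.02² + 0.02² + 0.19² = 0.4624 + 0.0081 + 0.0004 + 0.0004 + 0.0361 = 0.5074
B = 1 / 0.5074 = 1.9708
Bₛ = (B − 1)/(n − 1) = (1.9708 − 1)/(5 − 1) = 0.9708/4 = 0.2427

0.24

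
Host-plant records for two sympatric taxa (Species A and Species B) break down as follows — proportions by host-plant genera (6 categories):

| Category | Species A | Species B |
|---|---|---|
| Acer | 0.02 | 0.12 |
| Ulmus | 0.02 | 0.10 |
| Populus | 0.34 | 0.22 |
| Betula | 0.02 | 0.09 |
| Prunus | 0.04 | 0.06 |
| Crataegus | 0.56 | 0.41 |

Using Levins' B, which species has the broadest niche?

Species B

Σp_Aᵢ² = 0.02² + 0.02² + 0.34² + 0.02² + 0.04² + 0.56² = 0.0004 + 0.0004 + 0.1156 + 0.0004 + 0.0016 + 0.3136 = 0.4320
B_A = 1 / 0.4320 = 2.3148
Σp_Bᵢ² = 0.12² + 0.10² + 0.22² + 0.09² + 0.06² + 0.41² = 0.0144 + 0.0100 + 0.0484 + 0.0081 + 0.0036 + 0.1681 = 0.2526
B_B = 1 / 0.2526 = 3.9588
Highest B → broadest niche (most generalist): Species B (B = 3.96).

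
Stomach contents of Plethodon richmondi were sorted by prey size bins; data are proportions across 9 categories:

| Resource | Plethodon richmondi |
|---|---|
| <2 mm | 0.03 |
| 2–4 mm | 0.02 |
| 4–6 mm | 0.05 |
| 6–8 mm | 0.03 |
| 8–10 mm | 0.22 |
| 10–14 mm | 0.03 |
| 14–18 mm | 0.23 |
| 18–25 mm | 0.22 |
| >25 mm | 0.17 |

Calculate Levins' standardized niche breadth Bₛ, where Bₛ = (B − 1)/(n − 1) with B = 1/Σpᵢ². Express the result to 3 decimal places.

0.554

Σpᵢ² = 0.03² + 0.02² + 0.05² + 0.03² + 0.22² + 0.03² + 0.23² + 0.22² + 0.17² = 0.0009 + 0.0004 + 0.0025 + 0.0009 + 0.0484 + 0.0009 + 0.0529 + 0.0484 + 0.0289 = 0.1842
B = 1 / 0.1842 = 5.42888
Bₛ = (B − 1)/(n − 1) = (5.42888 − 1)/(9 − 1) = 4.42888/8 = 0.55361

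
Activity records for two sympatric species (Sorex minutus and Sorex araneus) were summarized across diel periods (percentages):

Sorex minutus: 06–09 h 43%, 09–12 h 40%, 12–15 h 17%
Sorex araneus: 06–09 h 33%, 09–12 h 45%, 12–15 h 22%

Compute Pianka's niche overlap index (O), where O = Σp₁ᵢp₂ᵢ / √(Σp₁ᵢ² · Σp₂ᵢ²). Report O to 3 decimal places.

Convert percentages to proportions (divide by 100).
Σ p₁ᵢp₂ᵢ = 0.1419 + 0.1800 + 0.0374 = 0.3593
Σp_1ᵢ² = 0.43² + 0.40² + 0.17² = 0.1849 + 0.1600 + 0.0289 = 0.3738
Σp_2ᵢ² = 0.33² + 0.45² + 0.22² = 0.1089 + 0.2025 + 0.0484 = 0.3598
O = 0.3593 / √(0.3738 × 0.3598) = 0.3593 / 0.366733 = 0.97973

0.980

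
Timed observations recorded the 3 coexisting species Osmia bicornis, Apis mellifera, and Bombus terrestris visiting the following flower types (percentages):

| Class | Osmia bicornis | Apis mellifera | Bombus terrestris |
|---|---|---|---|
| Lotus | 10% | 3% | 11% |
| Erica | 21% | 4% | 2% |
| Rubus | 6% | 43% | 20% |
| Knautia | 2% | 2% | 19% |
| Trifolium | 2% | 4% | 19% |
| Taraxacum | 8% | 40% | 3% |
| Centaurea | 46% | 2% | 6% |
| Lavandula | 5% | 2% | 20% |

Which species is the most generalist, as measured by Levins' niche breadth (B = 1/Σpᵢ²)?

Convert percentages to proportions (divide by 100).
Σp_bicoᵢ² = 0.10² + 0.21² + 0.06² + 0.02² + 0.02² + 0.08² + 0.46² + 0.05² = 0.0100 + 0.0441 + 0.0036 + 0.0004 + 0.0004 + 0.0064 + 0.2116 + 0.0025 = 0.2790
B_bico = 1 / 0.2790 = 3.5842
Σp_mellᵢ² = 0.03² + 0.04² + 0.43² + 0.02² + 0.04² + 0.40² + 0.02² + 0.02² = 0.0009 + 0.0016 + 0.1849 + 0.0004 + 0.0016 + 0.1600 + 0.0004 + 0.0004 = 0.3502
B_mell = 1 / 0.3502 = 2.8555
Σp_terrᵢ² = 0.11² + 0.02² + 0.20² + 0.19² + 0.19² + 0.03² + 0.06² + 0.20² = 0.0121 + 0.0004 + 0.0400 + 0.0361 + 0.0361 + 0.0009 + 0.0036 + 0.0400 = 0.1692
B_terr = 1 / 0.1692 = 5.9102
Highest B → broadest niche (most generalist): Bombus terrestris (B = 5.91).

Bombus terrestris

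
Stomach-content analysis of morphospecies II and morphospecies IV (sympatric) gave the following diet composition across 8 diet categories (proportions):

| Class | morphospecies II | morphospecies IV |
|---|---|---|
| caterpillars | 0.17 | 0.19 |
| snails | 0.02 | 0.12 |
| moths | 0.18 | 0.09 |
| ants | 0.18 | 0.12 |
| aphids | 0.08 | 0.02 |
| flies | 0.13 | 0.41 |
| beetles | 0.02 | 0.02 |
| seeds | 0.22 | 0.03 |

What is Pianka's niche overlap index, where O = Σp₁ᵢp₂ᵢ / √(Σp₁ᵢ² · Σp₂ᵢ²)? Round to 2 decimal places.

0.67

Σ p₁ᵢp₂ᵢ = 0.0323 + 0.0024 + 0.0162 + 0.0216 + 0.0016 + 0.0533 + 0.0004 + 0.0066 = 0.1344
Σp_1ᵢ² = 0.17² + 0.02² + 0.18² + 0.18² + 0.08² + 0.13² + 0.02² + 0.22² = 0.0289 + 0.0004 + 0.0324 + 0.0324 + 0.0064 + 0.0169 + 0.0004 + 0.0484 = 0.1662
Σp_2ᵢ² = 0.19² + 0.12² + 0.09² + 0.12² + 0.02² + 0.41² + 0.02² + 0.03² = 0.0361 + 0.0144 + 0.0081 + 0.0144 + 0.0004 + 0.1681 + 0.0004 + 0.0009 = 0.2428
O = 0.1344 / √(0.1662 × 0.2428) = 0.1344 / 0.20088 = 0.6691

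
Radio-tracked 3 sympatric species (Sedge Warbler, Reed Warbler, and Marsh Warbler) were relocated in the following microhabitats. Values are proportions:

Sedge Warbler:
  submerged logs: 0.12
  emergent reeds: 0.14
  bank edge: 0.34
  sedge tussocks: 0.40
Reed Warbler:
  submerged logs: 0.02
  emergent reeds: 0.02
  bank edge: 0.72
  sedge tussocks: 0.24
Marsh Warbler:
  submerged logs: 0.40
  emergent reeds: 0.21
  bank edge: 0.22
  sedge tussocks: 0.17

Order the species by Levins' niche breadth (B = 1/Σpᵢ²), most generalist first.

Marsh Warbler > Sedge Warbler > Reed Warbler

Σp_Sedgᵢ² = 0.12² + 0.14² + 0.34² + 0.40² = 0.0144 + 0.0196 + 0.1156 + 0.1600 = 0.3096
B_Sedg = 1 / 0.3096 = 3.2300
Σp_Reedᵢ² = 0.02² + 0.02² + 0.72² + 0.24² = 0.0004 + 0.0004 + 0.5184 + 0.0576 = 0.5768
B_Reed = 1 / 0.5768 = 1.7337
Σp_Marsᵢ² = 0.40² + 0.21² + 0.22² + 0.17² = 0.1600 + 0.0441 + 0.0484 + 0.0289 = 0.2814
B_Mars = 1 / 0.2814 = 3.5537
Ranking by B (broadest → narrowest): Marsh Warbler (3.55) > Sedge Warbler (3.23) > Reed Warbler (1.73)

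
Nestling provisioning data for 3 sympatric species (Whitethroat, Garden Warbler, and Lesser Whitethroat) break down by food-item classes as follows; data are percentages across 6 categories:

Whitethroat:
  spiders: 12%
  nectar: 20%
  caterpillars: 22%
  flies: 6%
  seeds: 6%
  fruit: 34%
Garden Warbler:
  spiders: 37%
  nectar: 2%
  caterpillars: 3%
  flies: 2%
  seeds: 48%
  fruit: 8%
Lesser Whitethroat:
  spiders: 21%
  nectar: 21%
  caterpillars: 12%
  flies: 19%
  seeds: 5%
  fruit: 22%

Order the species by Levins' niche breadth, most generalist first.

Lesser Whitethroat > Whitethroat > Garden Warbler

Convert percentages to proportions (divide by 100).
Σp_Whitᵢ² = 0.12² + 0.20² + 0.22² + 0.06² + 0.06² + 0.34² = 0.0144 + 0.0400 + 0.0484 + 0.0036 + 0.0036 + 0.1156 = 0.2256
B_Whit = 1 / 0.2256 = 4.4326
Σp_Gardᵢ² = 0.37² + 0.02² + 0.03² + 0.02² + 0.48² + 0.08² = 0.1369 + 0.0004 + 0.0009 + 0.0004 + 0.2304 + 0.0064 = 0.3754
B_Gard = 1 / 0.3754 = 2.6638
Σp_Lessᵢ² = 0.21² + 0.21² + 0.12² + 0.19² + 0.05² + 0.22² = 0.0441 + 0.0441 + 0.0144 + 0.0361 + 0.0025 + 0.0484 = 0.1896
B_Less = 1 / 0.1896 = 5.2743
Ranking by B (broadest → narrowest): Lesser Whitethroat (5.27) > Whitethroat (4.43) > Garden Warbler (2.66)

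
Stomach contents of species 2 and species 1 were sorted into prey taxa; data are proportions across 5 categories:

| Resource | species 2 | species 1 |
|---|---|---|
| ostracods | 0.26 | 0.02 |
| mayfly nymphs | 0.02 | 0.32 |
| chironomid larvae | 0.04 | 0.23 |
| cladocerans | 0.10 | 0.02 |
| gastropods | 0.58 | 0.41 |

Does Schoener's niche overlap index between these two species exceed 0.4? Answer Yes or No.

Σ|p₁ᵢ − p₂ᵢ| = 0.24 + 0.30 + 0.19 + 0.08 + 0.17 = 0.98
D = 1 − ½ × 0.98 = 1 − 0.490 = 0.5100
D = 0.5100 > 0.4 → Yes.

Yes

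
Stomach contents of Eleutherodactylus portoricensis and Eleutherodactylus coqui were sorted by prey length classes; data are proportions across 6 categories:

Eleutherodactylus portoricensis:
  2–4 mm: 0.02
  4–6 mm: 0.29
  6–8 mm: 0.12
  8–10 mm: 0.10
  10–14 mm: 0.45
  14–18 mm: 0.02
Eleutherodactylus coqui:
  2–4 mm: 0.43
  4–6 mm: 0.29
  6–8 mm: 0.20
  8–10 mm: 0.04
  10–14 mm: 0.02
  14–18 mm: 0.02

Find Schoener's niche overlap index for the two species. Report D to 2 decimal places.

Σ|p₁ᵢ − p₂ᵢ| = 0.41 + 0.00 + 0.08 + 0.06 + 0.43 + 0.00 = 0.98
D = 1 − ½ × 0.98 = 1 − 0.490 = 0.5100

0.51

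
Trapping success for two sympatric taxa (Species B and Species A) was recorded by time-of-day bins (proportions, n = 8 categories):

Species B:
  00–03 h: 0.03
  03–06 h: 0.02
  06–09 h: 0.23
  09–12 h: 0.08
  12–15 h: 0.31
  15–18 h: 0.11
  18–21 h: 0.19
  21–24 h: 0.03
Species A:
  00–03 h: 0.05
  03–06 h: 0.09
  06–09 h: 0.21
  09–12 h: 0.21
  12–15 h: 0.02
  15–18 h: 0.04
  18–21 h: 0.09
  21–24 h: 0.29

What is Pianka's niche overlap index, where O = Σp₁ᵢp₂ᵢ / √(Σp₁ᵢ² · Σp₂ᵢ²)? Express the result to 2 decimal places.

0.53

Σ p₁ᵢp₂ᵢ = 0.0015 + 0.0018 + 0.0483 + 0.0168 + 0.0062 + 0.0044 + 0.0171 + 0.0087 = 0.1048
Σp_1ᵢ² = 0.03² + 0.02² + 0.23² + 0.08² + 0.31² + 0.11² + 0.19² + 0.03² = 0.0009 + 0.0004 + 0.0529 + 0.0064 + 0.0961 + 0.0121 + 0.0361 + 0.0009 = 0.2058
Σp_2ᵢ² = 0.05² + 0.09² + 0.21² + 0.21² + 0.02² + 0.04² + 0.09² + 0.29² = 0.0025 + 0.0081 + 0.0441 + 0.0441 + 0.0004 + 0.0016 + 0.0081 + 0.0841 = 0.1930
O = 0.1048 / √(0.2058 × 0.1930) = 0.1048 / 0.19930 = 0.5258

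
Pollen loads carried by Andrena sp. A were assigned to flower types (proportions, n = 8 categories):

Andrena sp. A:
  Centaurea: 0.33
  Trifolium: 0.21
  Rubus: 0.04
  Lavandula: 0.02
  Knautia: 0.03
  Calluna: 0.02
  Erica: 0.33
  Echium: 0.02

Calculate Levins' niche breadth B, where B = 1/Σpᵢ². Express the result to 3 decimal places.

3.765

Σpᵢ² = 0.33² + 0.21² + 0.04² + 0.02² + 0.03² + 0.02² + 0.33² + 0.02² = 0.1089 + 0.0441 + 0.0016 + 0.0004 + 0.0009 + 0.0004 + 0.1089 + 0.0004 = 0.2656
B = 1 / 0.2656 = 3.76506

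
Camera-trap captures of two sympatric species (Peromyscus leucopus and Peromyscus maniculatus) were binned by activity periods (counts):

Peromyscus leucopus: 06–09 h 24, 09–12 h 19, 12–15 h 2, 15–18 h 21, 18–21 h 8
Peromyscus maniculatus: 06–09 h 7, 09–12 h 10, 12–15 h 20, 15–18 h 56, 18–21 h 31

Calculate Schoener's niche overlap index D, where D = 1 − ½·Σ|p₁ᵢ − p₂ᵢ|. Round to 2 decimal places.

0.56

Proportions for Peromyscus leucopus (n=74): 24/74=0.3243, 19/74=0.2568, 2/74=0.0270, 21/74=0.2838, 8/74=0.1081
Proportions for Peromyscus maniculatus (n=124): 7/124=0.0565, 10/124=0.0806, 20/124=0.1613, 56/124=0.4516, 31/124=0.2500
Σ|p₁ᵢ − p₂ᵢ| = 0.2678 + 0.1762 + 0.1343 + 0.1678 + 0.1419 = 0.8880
D = 1 − ½ × 0.8880 = 1 − 0.44400 = 0.55600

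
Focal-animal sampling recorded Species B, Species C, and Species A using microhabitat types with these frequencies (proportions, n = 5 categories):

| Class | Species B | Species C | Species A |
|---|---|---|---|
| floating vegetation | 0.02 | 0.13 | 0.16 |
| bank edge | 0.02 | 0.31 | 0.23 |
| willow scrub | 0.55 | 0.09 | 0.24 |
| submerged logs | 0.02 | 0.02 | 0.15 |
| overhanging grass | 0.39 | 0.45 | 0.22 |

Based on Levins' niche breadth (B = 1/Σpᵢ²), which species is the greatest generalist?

Species A

Σp_Bᵢ² = 0.02² + 0.02² + 0.55² + 0.02² + 0.39² = 0.0004 + 0.0004 + 0.3025 + 0.0004 + 0.1521 = 0.4558
B_B = 1 / 0.4558 = 2.1939
Σp_Cᵢ² = 0.13² + 0.31² + 0.09² + 0.02² + 0.45² = 0.0169 + 0.0961 + 0.0081 + 0.0004 + 0.2025 = 0.3240
B_C = 1 / 0.3240 = 3.0864
Σp_Aᵢ² = 0.16² + 0.23² + 0.24² + 0.15² + 0.22² = 0.0256 + 0.0529 + 0.0576 + 0.0225 + 0.0484 = 0.2070
B_A = 1 / 0.2070 = 4.8309
Highest B → broadest niche (most generalist): Species A (B = 4.83).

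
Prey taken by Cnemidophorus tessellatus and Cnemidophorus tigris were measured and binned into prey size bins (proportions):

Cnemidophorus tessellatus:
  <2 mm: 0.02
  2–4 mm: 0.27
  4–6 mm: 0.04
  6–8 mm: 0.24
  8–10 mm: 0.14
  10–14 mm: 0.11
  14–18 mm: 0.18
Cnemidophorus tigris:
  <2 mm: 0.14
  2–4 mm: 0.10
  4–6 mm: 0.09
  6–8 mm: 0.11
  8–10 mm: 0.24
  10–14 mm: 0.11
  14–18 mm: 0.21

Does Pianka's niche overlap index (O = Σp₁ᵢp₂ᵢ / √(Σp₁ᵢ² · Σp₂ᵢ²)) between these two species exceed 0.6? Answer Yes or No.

Σ p₁ᵢp₂ᵢ = 0.0028 + 0.0270 + 0.0036 + 0.0264 + 0.0336 + 0.0121 + 0.0378 = 0.1433
Σp_1ᵢ² = 0.02² + 0.27² + 0.04² + 0.24² + 0.14² + 0.11² + 0.18² = 0.0004 + 0.0729 + 0.0016 + 0.0576 + 0.0196 + 0.0121 + 0.0324 = 0.1966
Σp_2ᵢ² = 0.14² + 0.10² + 0.09² + 0.11² + 0.24² + 0.11² + 0.21² = 0.0196 + 0.0100 + 0.0081 + 0.0121 + 0.0576 + 0.0121 + 0.0441 = 0.1636
O = 0.1433 / √(0.1966 × 0.1636) = 0.1433 / 0.17934 = 0.7990
O = 0.7990 > 0.6 → Yes.

Yes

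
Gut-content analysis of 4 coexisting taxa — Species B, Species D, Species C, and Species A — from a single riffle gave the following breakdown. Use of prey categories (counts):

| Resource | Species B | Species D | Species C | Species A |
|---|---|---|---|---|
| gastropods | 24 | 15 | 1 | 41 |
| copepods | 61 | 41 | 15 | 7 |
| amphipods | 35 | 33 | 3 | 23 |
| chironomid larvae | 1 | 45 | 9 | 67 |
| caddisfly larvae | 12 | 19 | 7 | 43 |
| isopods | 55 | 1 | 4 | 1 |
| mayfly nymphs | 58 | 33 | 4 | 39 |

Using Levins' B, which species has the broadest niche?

Species D

Proportions for Species B (n=246): 24/246=0.0976, 61/246=0.2480, 35/246=0.1423, 1/246=0.0041, 12/246=0.0488, 55/246=0.2236, 58/246=0.2358
Proportions for Species D (n=187): 15/187=0.0802, 41/187=0.2193, 33/187=0.1765, 45/187=0.2406, 19/187=0.1016, 1/187=0.0053, 33/187=0.1765
Proportions for Species C (n=43): 1/43=0.0233, 15/43=0.3488, 3/43=0.0698, 9/43=0.2093, 7/43=0.1628, 4/43=0.0930, 4/43=0.0930
Proportions for Species A (n=221): 41/221=0.1855, 7/221=0.0317, 23/221=0.1041, 67/221=0.3032, 43/221=0.1946, 1/221=0.0045, 39/221=0.1765
Σp_Bᵢ² = 0.0976² + 0.2480² + 0.1423² + 0.0041² + 0.0488² + 0.2236² + 0.2358² = 0.009526 + 0.061504 + 0.020249 + 0.000017 + 0.002381 + 0.049997 + 0.055602 = 0.199276
B_B = 1 / 0.199276 = 5.0182
Σp_Dᵢ² = 0.0802² + 0.2193² + 0.1765² + 0.2406² + 0.1016² + 0.0053² + 0.1765² = 0.006432 + 0.048092 + 0.031152 + 0.057888 + 0.010323 + 0.000028 + 0.031152 = 0.185067
B_D = 1 / 0.185067 = 5.4034
Σp_Cᵢ² = 0.0233² + 0.3488² + 0.0698² + 0.2093² + 0.1628² + 0.0930² + 0.0930² = 0.000543 + 0.121661 + 0.004872 + 0.043806 + 0.026504 + 0.008649 + 0.008649 = 0.214684
B_C = 1 / 0.214684 = 4.6580
Σp_Aᵢ² = 0.1855² + 0.0317² + 0.1041² + 0.3032² + 0.1946² + 0.0045² + 0.1765² = 0.034410 + 0.001005 + 0.010837 + 0.091930 + 0.037869 + 0.000020 + 0.031152 = 0.207223
B_A = 1 / 0.207223 = 4.8257
Highest B → broadest niche (most generalist): Species D (B = 5.40).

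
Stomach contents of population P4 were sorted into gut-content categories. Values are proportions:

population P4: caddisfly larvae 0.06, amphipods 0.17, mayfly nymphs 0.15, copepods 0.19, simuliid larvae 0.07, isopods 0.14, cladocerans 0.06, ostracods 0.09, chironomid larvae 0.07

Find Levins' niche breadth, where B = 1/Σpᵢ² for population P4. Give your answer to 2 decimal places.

7.56

Σpᵢ² = 0.06² + 0.17² + 0.15² + 0.19² + 0.07² + 0.14² + 0.06² + 0.09² + 0.07² = 0.0036 + 0.0289 + 0.0225 + 0.0361 + 0.0049 + 0.0196 + 0.0036 + 0.0081 + 0.0049 = 0.1322
B = 1 / 0.1322 = 7.5643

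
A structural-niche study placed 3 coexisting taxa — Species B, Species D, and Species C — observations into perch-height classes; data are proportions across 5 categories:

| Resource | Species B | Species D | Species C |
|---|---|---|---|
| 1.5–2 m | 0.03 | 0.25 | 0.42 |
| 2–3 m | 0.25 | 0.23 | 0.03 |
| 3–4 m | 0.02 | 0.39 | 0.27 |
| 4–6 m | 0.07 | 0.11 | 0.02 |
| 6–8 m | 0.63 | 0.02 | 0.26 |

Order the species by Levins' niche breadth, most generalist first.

Species D > Species C > Species B

Σp_Bᵢ² = 0.03² + 0.25² + 0.02² + 0.07² + 0.63² = 0.0009 + 0.0625 + 0.0004 + 0.0049 + 0.3969 = 0.4656
B_B = 1 / 0.4656 = 2.1478
Σp_Dᵢ² = 0.25² + 0.23² + 0.39² + 0.11² + 0.02² = 0.0625 + 0.0529 + 0.1521 + 0.0121 + 0.0004 = 0.2800
B_D = 1 / 0.2800 = 3.5714
Σp_Cᵢ² = 0.42² + 0.03² + 0.27² + 0.02² + 0.26² = 0.1764 + 0.0009 + 0.0729 + 0.0004 + 0.0676 = 0.3182
B_C = 1 / 0.3182 = 3.1427
Ranking by B (broadest → narrowest): Species D (3.57) > Species C (3.14) > Species B (2.15)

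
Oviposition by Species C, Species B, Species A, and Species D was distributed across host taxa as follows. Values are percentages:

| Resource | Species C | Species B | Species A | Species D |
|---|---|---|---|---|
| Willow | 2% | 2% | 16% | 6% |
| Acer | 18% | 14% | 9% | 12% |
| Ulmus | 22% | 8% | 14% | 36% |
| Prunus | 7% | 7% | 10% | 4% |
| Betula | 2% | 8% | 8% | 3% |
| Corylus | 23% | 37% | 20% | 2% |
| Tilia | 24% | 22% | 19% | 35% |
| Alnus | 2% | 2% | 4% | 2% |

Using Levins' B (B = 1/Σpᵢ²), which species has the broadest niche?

Species A

Convert percentages to proportions (divide by 100).
Σp_Cᵢ² = 0.02² + 0.18² + 0.22² + 0.07² + 0.02² + 0.23² + 0.24² + 0.02² = 0.0004 + 0.0324 + 0.0484 + 0.0049 + 0.0004 + 0.0529 + 0.0576 + 0.0004 = 0.1974
B_C = 1 / 0.1974 = 5.0659
Σp_Bᵢ² = 0.02² + 0.14² + 0.08² + 0.07² + 0.08² + 0.37² + 0.22² + 0.02² = 0.0004 + 0.0196 + 0.0064 + 0.0049 + 0.0064 + 0.1369 + 0.0484 + 0.0004 = 0.2234
B_B = 1 / 0.2234 = 4.4763
Σp_Aᵢ² = 0.16² + 0.09² + 0.14² + 0.10² + 0.08² + 0.20² + 0.19² + 0.04² = 0.0256 + 0.0081 + 0.0196 + 0.0100 + 0.0064 + 0.0400 + 0.0361 + 0.0016 = 0.1474
B_A = 1 / 0.1474 = 6.7843
Σp_Dᵢ² = 0.06² + 0.12² + 0.36² + 0.04² + 0.03² + 0.02² + 0.35² + 0.02² = 0.0036 + 0.0144 + 0.1296 + 0.0016 + 0.0009 + 0.0004 + 0.1225 + 0.0004 = 0.2734
B_D = 1 / 0.2734 = 3.6576
Highest B → broadest niche (most generalist): Species A (B = 6.78).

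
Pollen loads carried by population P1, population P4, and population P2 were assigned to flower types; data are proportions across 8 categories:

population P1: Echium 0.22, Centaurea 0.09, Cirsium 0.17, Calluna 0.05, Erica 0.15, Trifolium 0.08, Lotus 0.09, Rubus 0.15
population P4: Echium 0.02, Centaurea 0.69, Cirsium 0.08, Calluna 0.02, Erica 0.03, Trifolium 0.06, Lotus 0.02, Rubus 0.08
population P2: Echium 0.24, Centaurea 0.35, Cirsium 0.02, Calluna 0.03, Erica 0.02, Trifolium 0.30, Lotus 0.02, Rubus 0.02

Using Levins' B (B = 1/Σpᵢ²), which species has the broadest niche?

population P1

Σp_P1ᵢ² = 0.22² + 0.09² + 0.17² + 0.05² + 0.15² + 0.08² + 0.09² + 0.15² = 0.0484 + 0.0081 + 0.0289 + 0.0025 + 0.0225 + 0.0064 + 0.0081 + 0.0225 = 0.1474
B_P1 = 1 / 0.1474 = 6.7843
Σp_P4ᵢ² = 0.02² + 0.69² + 0.08² + 0.02² + 0.03² + 0.06² + 0.02² + 0.08² = 0.0004 + 0.4761 + 0.0064 + 0.0004 + 0.0009 + 0.0036 + 0.0004 + 0.0064 = 0.4946
B_P4 = 1 / 0.4946 = 2.0218
Σp_P2ᵢ² = 0.24² + 0.35² + 0.02² + 0.03² + 0.02² + 0.30² + 0.02² + 0.02² = 0.0576 + 0.1225 + 0.0004 + 0.0009 + 0.0004 + 0.0900 + 0.0004 + 0.0004 = 0.2726
B_P2 = 1 / 0.2726 = 3.6684
Highest B → broadest niche (most generalist): population P1 (B = 6.78).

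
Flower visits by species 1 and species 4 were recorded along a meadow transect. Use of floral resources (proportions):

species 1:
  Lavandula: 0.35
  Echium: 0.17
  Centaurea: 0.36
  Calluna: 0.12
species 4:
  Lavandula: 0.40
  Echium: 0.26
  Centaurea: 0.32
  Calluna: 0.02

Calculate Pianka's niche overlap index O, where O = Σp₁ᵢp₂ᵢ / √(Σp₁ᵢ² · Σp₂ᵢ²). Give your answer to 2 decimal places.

0.97

Σ p₁ᵢp₂ᵢ = 0.1400 + 0.0442 + 0.1152 + 0.0024 = 0.3018
Σp_1ᵢ² = 0.35² + 0.17² + 0.36² + 0.12² = 0.1225 + 0.0289 + 0.1296 + 0.0144 = 0.2954
Σp_2ᵢ² = 0.40² + 0.26² + 0.32² + 0.02² = 0.1600 + 0.0676 + 0.1024 + 0.0004 = 0.3304
O = 0.3018 / √(0.2954 × 0.3304) = 0.3018 / 0.31241 = 0.9660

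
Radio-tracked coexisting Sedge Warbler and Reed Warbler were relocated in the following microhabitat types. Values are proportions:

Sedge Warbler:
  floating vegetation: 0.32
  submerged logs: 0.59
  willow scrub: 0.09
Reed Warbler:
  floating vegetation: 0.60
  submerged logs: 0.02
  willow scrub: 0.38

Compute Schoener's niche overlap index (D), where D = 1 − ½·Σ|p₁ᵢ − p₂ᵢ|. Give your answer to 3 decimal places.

0.430

Σ|p₁ᵢ − p₂ᵢ| = 0.28 + 0.57 + 0.29 = 1.14
D = 1 − ½ × 1.14 = 1 − 0.570 = 0.43000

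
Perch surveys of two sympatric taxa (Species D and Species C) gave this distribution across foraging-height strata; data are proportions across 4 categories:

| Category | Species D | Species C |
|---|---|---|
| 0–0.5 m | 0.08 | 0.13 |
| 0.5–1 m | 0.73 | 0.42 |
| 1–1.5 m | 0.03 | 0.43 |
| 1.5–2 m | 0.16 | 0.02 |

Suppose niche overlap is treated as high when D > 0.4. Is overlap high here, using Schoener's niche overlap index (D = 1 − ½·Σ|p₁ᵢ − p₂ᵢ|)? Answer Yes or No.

Σ|p₁ᵢ − p₂ᵢ| = 0.05 + 0.31 + 0.40 + 0.14 = 0.90
D = 1 − ½ × 0.90 = 1 − 0.450 = 0.5500
D = 0.5500 > 0.4 → Yes.

Yes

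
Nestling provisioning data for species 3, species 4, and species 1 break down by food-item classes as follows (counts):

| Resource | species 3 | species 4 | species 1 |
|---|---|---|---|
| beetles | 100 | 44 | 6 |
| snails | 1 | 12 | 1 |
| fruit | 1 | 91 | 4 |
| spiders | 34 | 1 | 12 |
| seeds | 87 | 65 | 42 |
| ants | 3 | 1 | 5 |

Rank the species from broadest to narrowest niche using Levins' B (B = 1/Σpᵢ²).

Proportions for species 3 (n=226): 100/226=0.4425, 1/226=0.0044, 1/226=0.0044, 34/226=0.1504, 87/226=0.3850, 3/226=0.0133
Proportions for species 4 (n=214): 44/214=0.2056, 12/214=0.0561, 91/214=0.4252, 1/214=0.0047, 65/214=0.3037, 1/214=0.0047
Proportions for species 1 (n=70): 6/70=0.0857, 1/70=0.0143, 4/70=0.0571, 12/70=0.1714, 42/70=0.6000, 5/70=0.0714
Σp_3ᵢ² = 0.4425² + 0.0044² + 0.0044² + 0.1504² + 0.3850² + 0.0133² = 0.195806 + 0.000019 + 0.000019 + 0.022620 + 0.148225 + 0.000177 = 0.366866
B_3 = 1 / 0.366866 = 2.7258
Σp_4ᵢ² = 0.2056² + 0.0561² + 0.4252² + 0.0047² + 0.3037² + 0.0047² = 0.042271 + 0.003147 + 0.180795 + 0.000022 + 0.092234 + 0.000022 = 0.318491
B_4 = 1 / 0.318491 = 3.1398
Σp_1ᵢ² = 0.0857² + 0.0143² + 0.0571² + 0.1714² + 0.6000² + 0.0714² = 0.007344 + 0.000204 + 0.003260 + 0.029378 + 0.360000 + 0.005098 = 0.405284
B_1 = 1 / 0.405284 = 2.4674
Ranking by B (broadest → narrowest): species 4 (3.14) > species 3 (2.73) > species 1 (2.47)

species 4 > species 3 > species 1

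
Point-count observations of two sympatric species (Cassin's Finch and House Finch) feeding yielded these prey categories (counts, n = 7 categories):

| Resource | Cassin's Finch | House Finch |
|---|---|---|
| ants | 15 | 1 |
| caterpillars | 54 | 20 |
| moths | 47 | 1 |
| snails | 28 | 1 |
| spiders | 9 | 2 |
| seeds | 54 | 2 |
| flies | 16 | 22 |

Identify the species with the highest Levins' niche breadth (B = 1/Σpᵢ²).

Proportions for Cassin's Finch (n=223): 15/223=0.0673, 54/223=0.2422, 47/223=0.2108, 28/223=0.1256, 9/223=0.0404, 54/223=0.2422, 16/223=0.0717
Proportions for House Finch (n=49): 1/49=0.0204, 20/49=0.4082, 1/49=0.0204, 1/49=0.0204, 2/49=0.0408, 2/49=0.0408, 22/49=0.4490
Σp_Cassᵢ² = 0.0673² + 0.2422² + 0.2108² + 0.1256² + 0.0404² + 0.2422² + 0.0717² = 0.004529 + 0.058661 + 0.044437 + 0.015775 + 0.001632 + 0.058661 + 0.005141 = 0.188836
B_Cass = 1 / 0.188836 = 5.2956
Σp_Housᵢ² = 0.0204² + 0.4082² + 0.0204² + 0.0204² + 0.0408² + 0.0408² + 0.4490² = 0.000416 + 0.166627 + 0.000416 + 0.000416 + 0.001665 + 0.001665 + 0.201601 = 0.372806
B_Hous = 1 / 0.372806 = 2.6824
Highest B → broadest niche (most generalist): Cassin's Finch (B = 5.30).

Cassin's Finch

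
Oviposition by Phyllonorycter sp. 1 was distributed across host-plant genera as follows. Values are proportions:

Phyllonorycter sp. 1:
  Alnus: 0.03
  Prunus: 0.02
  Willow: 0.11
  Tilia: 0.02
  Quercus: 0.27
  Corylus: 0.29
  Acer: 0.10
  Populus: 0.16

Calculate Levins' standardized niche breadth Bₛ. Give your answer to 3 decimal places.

Σpᵢ² = 0.03² + 0.02² + 0.11² + 0.02² + 0.27² + 0.29² + 0.10² + 0.16² = 0.0009 + 0.0004 + 0.0121 + 0.0004 + 0.0729 + 0.0841 + 0.0100 + 0.0256 = 0.2064
B = 1 / 0.2064 = 4.84496
Bₛ = (B − 1)/(n − 1) = (4.84496 − 1)/(8 − 1) = 3.84496/7 = 0.54928

0.549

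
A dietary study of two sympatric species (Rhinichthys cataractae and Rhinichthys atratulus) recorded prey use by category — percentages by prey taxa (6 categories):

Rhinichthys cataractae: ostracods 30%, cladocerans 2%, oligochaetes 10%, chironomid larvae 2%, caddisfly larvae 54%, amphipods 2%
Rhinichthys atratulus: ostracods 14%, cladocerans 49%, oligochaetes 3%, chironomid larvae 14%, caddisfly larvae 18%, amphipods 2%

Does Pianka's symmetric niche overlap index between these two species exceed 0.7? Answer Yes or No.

Convert percentages to proportions (divide by 100).
Σ p₁ᵢp₂ᵢ = 0.0420 + 0.0098 + 0.0030 + 0.0028 + 0.0972 + 0.0004 = 0.1552
Σp_1ᵢ² = 0.30² + 0.02² + 0.10² + 0.02² + 0.54² + 0.02² = 0.0900 + 0.0004 + 0.0100 + 0.0004 + 0.2916 + 0.0004 = 0.3928
Σp_2ᵢ² = 0.14² + 0.49² + 0.03² + 0.14² + 0.18² + 0.02² = 0.0196 + 0.2401 + 0.0009 + 0.0196 + 0.0324 + 0.0004 = 0.3130
O = 0.1552 / √(0.3928 × 0.3130) = 0.1552 / 0.35064 = 0.4426
O = 0.4426 < 0.7 → No.

No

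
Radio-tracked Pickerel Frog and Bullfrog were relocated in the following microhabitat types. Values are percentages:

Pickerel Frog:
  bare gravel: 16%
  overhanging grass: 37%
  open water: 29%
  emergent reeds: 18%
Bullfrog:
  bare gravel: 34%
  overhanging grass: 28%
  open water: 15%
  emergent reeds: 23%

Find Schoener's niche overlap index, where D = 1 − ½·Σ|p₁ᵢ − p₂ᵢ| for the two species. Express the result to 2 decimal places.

Convert percentages to proportions (divide by 100).
Σ|p₁ᵢ − p₂ᵢ| = 0.18 + 0.09 + 0.14 + 0.05 = 0.46
D = 1 − ½ × 0.46 = 1 − 0.230 = 0.7700

0.77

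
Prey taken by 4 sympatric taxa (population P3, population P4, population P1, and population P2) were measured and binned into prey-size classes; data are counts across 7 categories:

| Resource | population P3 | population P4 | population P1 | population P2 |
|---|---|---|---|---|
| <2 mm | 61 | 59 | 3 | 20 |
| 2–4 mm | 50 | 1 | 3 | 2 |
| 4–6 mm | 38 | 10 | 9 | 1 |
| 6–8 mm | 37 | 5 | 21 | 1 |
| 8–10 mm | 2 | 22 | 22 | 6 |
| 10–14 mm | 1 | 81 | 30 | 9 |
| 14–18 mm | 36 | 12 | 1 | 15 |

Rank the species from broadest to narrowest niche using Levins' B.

population P3 > population P1 > population P2 > population P4

Proportions for population P3 (n=225): 61/225=0.2711, 50/225=0.2222, 38/225=0.1689, 37/225=0.1644, 2/225=0.0089, 1/225=0.0044, 36/225=0.1600
Proportions for population P4 (n=190): 59/190=0.3105, 1/190=0.0053, 10/190=0.0526, 5/190=0.0263, 22/190=0.1158, 81/190=0.4263, 12/190=0.0632
Proportions for population P1 (n=89): 3/89=0.0337, 3/89=0.0337, 9/89=0.1011, 21/89=0.2360, 22/89=0.2472, 30/89=0.3371, 1/89=0.0112
Proportions for population P2 (n=54): 20/54=0.3704, 2/54=0.0370, 1/54=0.0185, 1/54=0.0185, 6/54=0.1111, 9/54=0.1667, 15/54=0.2778
Σp_P3ᵢ² = 0.2711² + 0.2222² + 0.1689² + 0.1644² + 0.0089² + 0.0044² + 0.1600² = 0.073495 + 0.049373 + 0.028527 + 0.027027 + 0.000079 + 0.000019 + 0.025600 = 0.204120
B_P3 = 1 / 0.204120 = 4.8991
Σp_P4ᵢ² = 0.3105² + 0.0053² + 0.0526² + 0.0263² + 0.1158² + 0.4263² + 0.0632² = 0.096410 + 0.000028 + 0.002767 + 0.000692 + 0.013410 + 0.181732 + 0.003994 = 0.299033
B_P4 = 1 / 0.299033 = 3.3441
Σp_P1ᵢ² = 0.0337² + 0.0337² + 0.1011² + 0.2360² + 0.2472² + 0.3371² + 0.0112² = 0.001136 + 0.001136 + 0.010221 + 0.055696 + 0.061108 + 0.113636 + 0.000125 = 0.243058
B_P1 = 1 / 0.243058 = 4.1142
Σp_P2ᵢ² = 0.3704² + 0.0370² + 0.0185² + 0.0185² + 0.1111² + 0.1667² + 0.2778² = 0.137196 + 0.001369 + 0.000342 + 0.000342 + 0.012343 + 0.027789 + 0.077173 = 0.256554
B_P2 = 1 / 0.256554 = 3.8978
Ranking by B (broadest → narrowest): population P3 (4.90) > population P1 (4.11) > population P2 (3.90) > population P4 (3.34)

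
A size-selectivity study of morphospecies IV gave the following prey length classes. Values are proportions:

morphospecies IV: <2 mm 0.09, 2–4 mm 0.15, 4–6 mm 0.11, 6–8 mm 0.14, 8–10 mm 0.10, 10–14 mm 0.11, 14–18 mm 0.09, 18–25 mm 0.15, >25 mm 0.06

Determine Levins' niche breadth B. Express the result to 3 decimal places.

8.432

Σpᵢ² = 0.09² + 0.15² + 0.11² + 0.14² + 0.10² + 0.11² + 0.09² + 0.15² + 0.06² = 0.0081 + 0.0225 + 0.0121 + 0.0196 + 0.0100 + 0.0121 + 0.0081 + 0.0225 + 0.0036 = 0.1186
B = 1 / 0.1186 = 8.43170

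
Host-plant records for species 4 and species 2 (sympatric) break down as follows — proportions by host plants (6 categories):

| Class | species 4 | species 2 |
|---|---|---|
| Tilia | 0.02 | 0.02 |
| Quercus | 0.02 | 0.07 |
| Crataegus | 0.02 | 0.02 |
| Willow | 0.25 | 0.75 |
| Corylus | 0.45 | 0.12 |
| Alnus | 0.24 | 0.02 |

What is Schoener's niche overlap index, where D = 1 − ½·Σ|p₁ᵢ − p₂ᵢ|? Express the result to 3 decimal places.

Σ|p₁ᵢ − p₂ᵢ| = 0.00 + 0.05 + 0.00 + 0.50 + 0.33 + 0.22 = 1.10
D = 1 − ½ × 1.10 = 1 − 0.550 = 0.45000

0.450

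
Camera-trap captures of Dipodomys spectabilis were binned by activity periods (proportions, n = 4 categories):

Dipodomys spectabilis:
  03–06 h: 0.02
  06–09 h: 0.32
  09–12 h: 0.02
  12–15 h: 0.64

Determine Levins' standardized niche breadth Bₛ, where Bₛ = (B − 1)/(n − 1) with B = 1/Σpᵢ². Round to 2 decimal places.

Σpᵢ² = 0.02² + 0.32² + 0.02² + 0.64² = 0.0004 + 0.1024 + 0.0004 + 0.4096 = 0.5128
B = 1 / 0.5128 = 1.9501
Bₛ = (B − 1)/(n − 1) = (1.9501 − 1)/(4 − 1) = 0.9501/3 = 0.3167

0.32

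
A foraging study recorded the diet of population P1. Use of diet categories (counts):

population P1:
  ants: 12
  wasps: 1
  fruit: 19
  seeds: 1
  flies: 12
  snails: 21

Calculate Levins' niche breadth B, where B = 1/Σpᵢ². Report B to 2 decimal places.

Proportions for population P1 (n=66): 12/66=0.1818, 1/66=0.0152, 19/66=0.2879, 1/66=0.0152, 12/66=0.1818, 21/66=0.3182
Σpᵢ² = 0.1818² + 0.0152² + 0.2879² + 0.0152² + 0.1818² + 0.3182² = 0.033051 + 0.000231 + 0.082886 + 0.000231 + 0.033051 + 0.101251 = 0.250701
B = 1 / 0.250701 = 3.9888

3.99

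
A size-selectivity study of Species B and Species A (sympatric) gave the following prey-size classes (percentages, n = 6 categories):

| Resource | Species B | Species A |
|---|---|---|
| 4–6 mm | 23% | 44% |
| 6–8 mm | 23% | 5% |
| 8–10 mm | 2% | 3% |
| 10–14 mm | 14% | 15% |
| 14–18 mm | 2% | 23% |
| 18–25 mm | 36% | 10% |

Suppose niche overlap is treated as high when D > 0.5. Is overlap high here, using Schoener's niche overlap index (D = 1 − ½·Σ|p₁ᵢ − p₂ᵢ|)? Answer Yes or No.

Yes

Convert percentages to proportions (divide by 100).
Σ|p₁ᵢ − p₂ᵢ| = 0.21 + 0.18 + 0.01 + 0.01 + 0.21 + 0.26 = 0.88
D = 1 − ½ × 0.88 = 1 − 0.440 = 0.5600
D = 0.5600 > 0.5 → Yes.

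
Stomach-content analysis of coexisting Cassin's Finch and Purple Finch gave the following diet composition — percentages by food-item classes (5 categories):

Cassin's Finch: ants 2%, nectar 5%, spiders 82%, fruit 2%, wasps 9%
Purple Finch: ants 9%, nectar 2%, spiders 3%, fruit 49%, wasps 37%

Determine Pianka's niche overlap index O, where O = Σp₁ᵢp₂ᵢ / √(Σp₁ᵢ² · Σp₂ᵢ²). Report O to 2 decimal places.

0.14

Convert percentages to proportions (divide by 100).
Σ p₁ᵢp₂ᵢ = 0.0018 + 0.0010 + 0.0246 + 0.0098 + 0.0333 = 0.0705
Σp_1ᵢ² = 0.02² + 0.05² + 0.82² + 0.02² + 0.09² = 0.0004 + 0.0025 + 0.6724 + 0.0004 + 0.0081 = 0.6838
Σp_2ᵢ² = 0.09² + 0.02² + 0.03² + 0.49² + 0.37² = 0.0081 + 0.0004 + 0.0009 + 0.2401 + 0.1369 = 0.3864
O = 0.0705 / √(0.6838 × 0.3864) = 0.0705 / 0.51402 = 0.1372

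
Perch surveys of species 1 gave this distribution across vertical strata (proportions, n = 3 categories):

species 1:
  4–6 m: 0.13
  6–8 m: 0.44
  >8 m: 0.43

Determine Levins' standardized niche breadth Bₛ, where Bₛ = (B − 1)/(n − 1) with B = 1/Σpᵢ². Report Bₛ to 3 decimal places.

0.765

Σpᵢ² = 0.13² + 0.44² + 0.43² = 0.0169 + 0.1936 + 0.1849 = 0.3954
B = 1 / 0.3954 = 2.52908
Bₛ = (B − 1)/(n − 1) = (2.52908 − 1)/(3 − 1) = 1.52908/2 = 0.76454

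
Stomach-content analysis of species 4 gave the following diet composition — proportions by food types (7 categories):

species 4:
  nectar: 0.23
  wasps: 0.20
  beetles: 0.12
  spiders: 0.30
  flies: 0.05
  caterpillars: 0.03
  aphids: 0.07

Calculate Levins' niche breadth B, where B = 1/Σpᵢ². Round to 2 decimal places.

4.86

Σpᵢ² = 0.23² + 0.20² + 0.12² + 0.30² + 0.05² + 0.03² + 0.07² = 0.0529 + 0.0400 + 0.0144 + 0.0900 + 0.0025 + 0.0009 + 0.0049 = 0.2056
B = 1 / 0.2056 = 4.8638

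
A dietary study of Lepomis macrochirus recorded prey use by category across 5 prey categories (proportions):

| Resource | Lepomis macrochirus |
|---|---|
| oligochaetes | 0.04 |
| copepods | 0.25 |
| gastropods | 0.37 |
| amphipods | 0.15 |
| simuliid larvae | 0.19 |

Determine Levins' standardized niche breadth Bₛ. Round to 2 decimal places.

0.71

Σpᵢ² = 0.04² + 0.25² + 0.37² + 0.15² + 0.19² = 0.0016 + 0.0625 + 0.1369 + 0.0225 + 0.0361 = 0.2596
B = 1 / 0.2596 = 3.8521
Bₛ = (B − 1)/(n − 1) = (3.8521 − 1)/(5 − 1) = 2.8521/4 = 0.7130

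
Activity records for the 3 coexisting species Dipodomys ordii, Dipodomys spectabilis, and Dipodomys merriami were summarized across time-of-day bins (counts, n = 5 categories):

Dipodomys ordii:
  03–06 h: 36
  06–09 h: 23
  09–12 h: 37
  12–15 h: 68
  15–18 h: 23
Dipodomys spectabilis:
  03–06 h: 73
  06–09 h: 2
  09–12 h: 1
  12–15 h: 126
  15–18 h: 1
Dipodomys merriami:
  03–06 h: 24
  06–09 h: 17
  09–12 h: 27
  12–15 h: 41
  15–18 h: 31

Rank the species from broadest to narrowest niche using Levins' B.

Proportions for Dipodomys ordii (n=187): 36/187=0.1925, 23/187=0.1230, 37/187=0.1979, 68/187=0.3636, 23/187=0.1230
Proportions for Dipodomys spectabilis (n=203): 73/203=0.3596, 2/203=0.0099, 1/203=0.0049, 126/203=0.6207, 1/203=0.0049
Proportions for Dipodomys merriami (n=140): 24/140=0.1714, 17/140=0.1214, 27/140=0.1929, 41/140=0.2929, 31/140=0.2214
Σp_ordiᵢ² = 0.1925² + 0.1230² + 0.1979² + 0.3636² + 0.1230² = 0.037056 + 0.015129 + 0.039164 + 0.132205 + 0.015129 = 0.238683
B_ordi = 1 / 0.238683 = 4.1897
Σp_specᵢ² = 0.3596² + 0.0099² + 0.0049² + 0.6207² + 0.0049² = 0.129312 + 0.000098 + 0.000024 + 0.385268 + 0.000024 = 0.514726
B_spec = 1 / 0.514726 = 1.9428
Σp_merrᵢ² = 0.1714² + 0.1214² + 0.1929² + 0.2929² + 0.2214² = 0.029378 + 0.014738 + 0.037210 + 0.085790 + 0.049018 = 0.216134
B_merr = 1 / 0.216134 = 4.6268
Ranking by B (broadest → narrowest): Dipodomys merriami (4.63) > Dipodomys ordii (4.19) > Dipodomys spectabilis (1.94)

Dipodomys merriami > Dipodomys ordii > Dipodomys spectabilis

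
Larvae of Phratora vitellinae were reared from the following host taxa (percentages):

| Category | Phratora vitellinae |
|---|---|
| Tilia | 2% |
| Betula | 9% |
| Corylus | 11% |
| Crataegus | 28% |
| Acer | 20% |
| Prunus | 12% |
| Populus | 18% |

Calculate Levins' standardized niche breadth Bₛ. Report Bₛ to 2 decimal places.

Convert percentages to proportions (divide by 100).
Σpᵢ² = 0.02² + 0.09² + 0.11² + 0.28² + 0.20² + 0.12² + 0.18² = 0.0004 + 0.0081 + 0.0121 + 0.0784 + 0.0400 + 0.0144 + 0.0324 = 0.1858
B = 1 / 0.1858 = 5.3821
Bₛ = (B − 1)/(n − 1) = (5.3821 − 1)/(7 − 1) = 4.3821/6 = 0.7304

0.73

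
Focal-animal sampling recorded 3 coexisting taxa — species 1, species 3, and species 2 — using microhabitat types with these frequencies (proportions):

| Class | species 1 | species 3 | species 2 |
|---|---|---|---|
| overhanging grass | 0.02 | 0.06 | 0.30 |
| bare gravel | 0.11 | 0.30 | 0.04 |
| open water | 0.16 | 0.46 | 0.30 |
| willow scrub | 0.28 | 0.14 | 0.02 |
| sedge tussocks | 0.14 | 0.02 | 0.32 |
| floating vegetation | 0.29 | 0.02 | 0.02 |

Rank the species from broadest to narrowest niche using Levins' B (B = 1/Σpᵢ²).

species 1 > species 2 > species 3

Σp_1ᵢ² = 0.02² + 0.11² + 0.16² + 0.28² + 0.14² + 0.29² = 0.0004 + 0.0121 + 0.0256 + 0.0784 + 0.0196 + 0.0841 = 0.2202
B_1 = 1 / 0.2202 = 4.5413
Σp_3ᵢ² = 0.06² + 0.30² + 0.46² + 0.14² + 0.02² + 0.02² = 0.0036 + 0.0900 + 0.2116 + 0.0196 + 0.0004 + 0.0004 = 0.3256
B_3 = 1 / 0.3256 = 3.0713
Σp_2ᵢ² = 0.30² + 0.04² + 0.30² + 0.02² + 0.32² + 0.02² = 0.0900 + 0.0016 + 0.0900 + 0.0004 + 0.1024 + 0.0004 = 0.2848
B_2 = 1 / 0.2848 = 3.5112
Ranking by B (broadest → narrowest): species 1 (4.54) > species 2 (3.51) > species 3 (3.07)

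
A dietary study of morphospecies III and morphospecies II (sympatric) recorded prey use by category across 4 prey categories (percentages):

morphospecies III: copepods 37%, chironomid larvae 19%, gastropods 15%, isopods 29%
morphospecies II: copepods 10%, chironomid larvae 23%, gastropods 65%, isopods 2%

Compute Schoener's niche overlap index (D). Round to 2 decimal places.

0.46

Convert percentages to proportions (divide by 100).
Σ|p₁ᵢ − p₂ᵢ| = 0.27 + 0.04 + 0.50 + 0.27 = 1.08
D = 1 − ½ × 1.08 = 1 − 0.540 = 0.4600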